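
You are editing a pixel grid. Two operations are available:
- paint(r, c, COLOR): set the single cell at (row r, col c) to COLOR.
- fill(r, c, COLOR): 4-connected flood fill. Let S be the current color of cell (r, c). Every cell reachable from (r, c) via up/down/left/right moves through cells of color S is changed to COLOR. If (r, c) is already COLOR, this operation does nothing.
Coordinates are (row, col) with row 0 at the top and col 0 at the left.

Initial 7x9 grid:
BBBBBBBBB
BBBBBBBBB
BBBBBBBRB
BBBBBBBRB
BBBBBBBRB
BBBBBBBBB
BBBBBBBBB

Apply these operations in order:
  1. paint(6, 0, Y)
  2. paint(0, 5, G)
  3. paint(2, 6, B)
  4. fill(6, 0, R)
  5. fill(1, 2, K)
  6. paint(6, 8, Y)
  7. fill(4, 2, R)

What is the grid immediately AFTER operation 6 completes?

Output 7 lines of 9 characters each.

Answer: KKKKKGKKK
KKKKKKKKK
KKKKKKKRK
KKKKKKKRK
KKKKKKKRK
KKKKKKKKK
RKKKKKKKY

Derivation:
After op 1 paint(6,0,Y):
BBBBBBBBB
BBBBBBBBB
BBBBBBBRB
BBBBBBBRB
BBBBBBBRB
BBBBBBBBB
YBBBBBBBB
After op 2 paint(0,5,G):
BBBBBGBBB
BBBBBBBBB
BBBBBBBRB
BBBBBBBRB
BBBBBBBRB
BBBBBBBBB
YBBBBBBBB
After op 3 paint(2,6,B):
BBBBBGBBB
BBBBBBBBB
BBBBBBBRB
BBBBBBBRB
BBBBBBBRB
BBBBBBBBB
YBBBBBBBB
After op 4 fill(6,0,R) [1 cells changed]:
BBBBBGBBB
BBBBBBBBB
BBBBBBBRB
BBBBBBBRB
BBBBBBBRB
BBBBBBBBB
RBBBBBBBB
After op 5 fill(1,2,K) [58 cells changed]:
KKKKKGKKK
KKKKKKKKK
KKKKKKKRK
KKKKKKKRK
KKKKKKKRK
KKKKKKKKK
RKKKKKKKK
After op 6 paint(6,8,Y):
KKKKKGKKK
KKKKKKKKK
KKKKKKKRK
KKKKKKKRK
KKKKKKKRK
KKKKKKKKK
RKKKKKKKY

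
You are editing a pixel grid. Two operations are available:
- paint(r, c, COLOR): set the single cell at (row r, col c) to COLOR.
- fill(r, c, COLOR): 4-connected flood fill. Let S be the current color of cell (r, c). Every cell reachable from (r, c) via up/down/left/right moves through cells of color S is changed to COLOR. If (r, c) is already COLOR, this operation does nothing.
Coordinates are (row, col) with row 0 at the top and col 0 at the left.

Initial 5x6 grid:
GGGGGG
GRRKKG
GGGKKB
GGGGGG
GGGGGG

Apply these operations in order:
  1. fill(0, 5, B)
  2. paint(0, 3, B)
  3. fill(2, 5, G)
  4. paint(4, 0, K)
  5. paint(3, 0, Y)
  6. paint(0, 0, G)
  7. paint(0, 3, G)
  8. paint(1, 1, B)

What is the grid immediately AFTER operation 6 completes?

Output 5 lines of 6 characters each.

After op 1 fill(0,5,B) [23 cells changed]:
BBBBBB
BRRKKB
BBBKKB
BBBBBB
BBBBBB
After op 2 paint(0,3,B):
BBBBBB
BRRKKB
BBBKKB
BBBBBB
BBBBBB
After op 3 fill(2,5,G) [24 cells changed]:
GGGGGG
GRRKKG
GGGKKG
GGGGGG
GGGGGG
After op 4 paint(4,0,K):
GGGGGG
GRRKKG
GGGKKG
GGGGGG
KGGGGG
After op 5 paint(3,0,Y):
GGGGGG
GRRKKG
GGGKKG
YGGGGG
KGGGGG
After op 6 paint(0,0,G):
GGGGGG
GRRKKG
GGGKKG
YGGGGG
KGGGGG

Answer: GGGGGG
GRRKKG
GGGKKG
YGGGGG
KGGGGG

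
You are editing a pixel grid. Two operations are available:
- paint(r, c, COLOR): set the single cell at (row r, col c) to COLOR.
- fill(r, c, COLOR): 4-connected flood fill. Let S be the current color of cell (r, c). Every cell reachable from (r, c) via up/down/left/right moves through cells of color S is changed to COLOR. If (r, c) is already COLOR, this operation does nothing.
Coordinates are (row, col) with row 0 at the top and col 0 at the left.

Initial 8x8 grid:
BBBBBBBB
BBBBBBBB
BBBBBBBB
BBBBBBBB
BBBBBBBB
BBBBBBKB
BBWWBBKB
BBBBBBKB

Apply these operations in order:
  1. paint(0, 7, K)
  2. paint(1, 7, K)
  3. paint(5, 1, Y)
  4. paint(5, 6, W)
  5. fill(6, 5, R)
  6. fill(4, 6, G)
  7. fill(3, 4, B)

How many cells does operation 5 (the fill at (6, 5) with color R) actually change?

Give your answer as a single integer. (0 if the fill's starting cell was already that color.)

After op 1 paint(0,7,K):
BBBBBBBK
BBBBBBBB
BBBBBBBB
BBBBBBBB
BBBBBBBB
BBBBBBKB
BBWWBBKB
BBBBBBKB
After op 2 paint(1,7,K):
BBBBBBBK
BBBBBBBK
BBBBBBBB
BBBBBBBB
BBBBBBBB
BBBBBBKB
BBWWBBKB
BBBBBBKB
After op 3 paint(5,1,Y):
BBBBBBBK
BBBBBBBK
BBBBBBBB
BBBBBBBB
BBBBBBBB
BYBBBBKB
BBWWBBKB
BBBBBBKB
After op 4 paint(5,6,W):
BBBBBBBK
BBBBBBBK
BBBBBBBB
BBBBBBBB
BBBBBBBB
BYBBBBWB
BBWWBBKB
BBBBBBKB
After op 5 fill(6,5,R) [56 cells changed]:
RRRRRRRK
RRRRRRRK
RRRRRRRR
RRRRRRRR
RRRRRRRR
RYRRRRWR
RRWWRRKR
RRRRRRKR

Answer: 56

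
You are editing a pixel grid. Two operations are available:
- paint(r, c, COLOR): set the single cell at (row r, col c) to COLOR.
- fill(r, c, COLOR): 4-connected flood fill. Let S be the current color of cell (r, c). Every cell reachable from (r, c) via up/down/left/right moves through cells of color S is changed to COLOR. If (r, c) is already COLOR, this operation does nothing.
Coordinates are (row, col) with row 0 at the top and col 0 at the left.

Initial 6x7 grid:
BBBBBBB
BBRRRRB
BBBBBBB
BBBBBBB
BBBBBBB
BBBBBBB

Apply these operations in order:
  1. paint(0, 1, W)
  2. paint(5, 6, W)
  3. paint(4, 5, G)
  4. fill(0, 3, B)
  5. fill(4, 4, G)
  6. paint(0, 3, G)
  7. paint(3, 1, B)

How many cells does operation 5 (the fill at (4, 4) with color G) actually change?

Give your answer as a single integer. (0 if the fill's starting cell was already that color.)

After op 1 paint(0,1,W):
BWBBBBB
BBRRRRB
BBBBBBB
BBBBBBB
BBBBBBB
BBBBBBB
After op 2 paint(5,6,W):
BWBBBBB
BBRRRRB
BBBBBBB
BBBBBBB
BBBBBBB
BBBBBBW
After op 3 paint(4,5,G):
BWBBBBB
BBRRRRB
BBBBBBB
BBBBBBB
BBBBBGB
BBBBBBW
After op 4 fill(0,3,B) [0 cells changed]:
BWBBBBB
BBRRRRB
BBBBBBB
BBBBBBB
BBBBBGB
BBBBBBW
After op 5 fill(4,4,G) [35 cells changed]:
GWGGGGG
GGRRRRG
GGGGGGG
GGGGGGG
GGGGGGG
GGGGGGW

Answer: 35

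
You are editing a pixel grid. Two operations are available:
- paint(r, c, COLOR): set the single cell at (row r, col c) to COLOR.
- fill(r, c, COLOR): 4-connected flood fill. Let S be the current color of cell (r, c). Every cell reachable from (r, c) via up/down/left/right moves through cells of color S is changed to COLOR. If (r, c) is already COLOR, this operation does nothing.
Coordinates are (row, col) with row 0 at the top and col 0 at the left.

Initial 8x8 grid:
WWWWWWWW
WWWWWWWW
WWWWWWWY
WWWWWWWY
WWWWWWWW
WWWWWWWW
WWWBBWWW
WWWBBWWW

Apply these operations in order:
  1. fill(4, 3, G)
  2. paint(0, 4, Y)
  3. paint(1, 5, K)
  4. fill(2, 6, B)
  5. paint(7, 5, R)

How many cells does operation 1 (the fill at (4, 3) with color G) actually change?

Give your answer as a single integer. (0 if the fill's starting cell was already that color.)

Answer: 58

Derivation:
After op 1 fill(4,3,G) [58 cells changed]:
GGGGGGGG
GGGGGGGG
GGGGGGGY
GGGGGGGY
GGGGGGGG
GGGGGGGG
GGGBBGGG
GGGBBGGG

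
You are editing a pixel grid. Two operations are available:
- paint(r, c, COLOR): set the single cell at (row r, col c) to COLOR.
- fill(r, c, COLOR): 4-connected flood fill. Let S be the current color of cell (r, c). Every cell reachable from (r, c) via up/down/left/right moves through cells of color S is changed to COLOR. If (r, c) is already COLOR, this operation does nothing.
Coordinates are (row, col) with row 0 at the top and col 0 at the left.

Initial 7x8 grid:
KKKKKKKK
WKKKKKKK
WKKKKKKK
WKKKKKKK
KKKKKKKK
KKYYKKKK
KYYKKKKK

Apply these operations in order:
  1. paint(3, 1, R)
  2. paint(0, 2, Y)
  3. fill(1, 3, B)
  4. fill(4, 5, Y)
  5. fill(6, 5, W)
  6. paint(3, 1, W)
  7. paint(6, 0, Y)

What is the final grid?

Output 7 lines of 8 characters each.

After op 1 paint(3,1,R):
KKKKKKKK
WKKKKKKK
WKKKKKKK
WRKKKKKK
KKKKKKKK
KKYYKKKK
KYYKKKKK
After op 2 paint(0,2,Y):
KKYKKKKK
WKKKKKKK
WKKKKKKK
WRKKKKKK
KKKKKKKK
KKYYKKKK
KYYKKKKK
After op 3 fill(1,3,B) [47 cells changed]:
BBYBBBBB
WBBBBBBB
WBBBBBBB
WRBBBBBB
BBBBBBBB
BBYYBBBB
BYYBBBBB
After op 4 fill(4,5,Y) [47 cells changed]:
YYYYYYYY
WYYYYYYY
WYYYYYYY
WRYYYYYY
YYYYYYYY
YYYYYYYY
YYYYYYYY
After op 5 fill(6,5,W) [52 cells changed]:
WWWWWWWW
WWWWWWWW
WWWWWWWW
WRWWWWWW
WWWWWWWW
WWWWWWWW
WWWWWWWW
After op 6 paint(3,1,W):
WWWWWWWW
WWWWWWWW
WWWWWWWW
WWWWWWWW
WWWWWWWW
WWWWWWWW
WWWWWWWW
After op 7 paint(6,0,Y):
WWWWWWWW
WWWWWWWW
WWWWWWWW
WWWWWWWW
WWWWWWWW
WWWWWWWW
YWWWWWWW

Answer: WWWWWWWW
WWWWWWWW
WWWWWWWW
WWWWWWWW
WWWWWWWW
WWWWWWWW
YWWWWWWW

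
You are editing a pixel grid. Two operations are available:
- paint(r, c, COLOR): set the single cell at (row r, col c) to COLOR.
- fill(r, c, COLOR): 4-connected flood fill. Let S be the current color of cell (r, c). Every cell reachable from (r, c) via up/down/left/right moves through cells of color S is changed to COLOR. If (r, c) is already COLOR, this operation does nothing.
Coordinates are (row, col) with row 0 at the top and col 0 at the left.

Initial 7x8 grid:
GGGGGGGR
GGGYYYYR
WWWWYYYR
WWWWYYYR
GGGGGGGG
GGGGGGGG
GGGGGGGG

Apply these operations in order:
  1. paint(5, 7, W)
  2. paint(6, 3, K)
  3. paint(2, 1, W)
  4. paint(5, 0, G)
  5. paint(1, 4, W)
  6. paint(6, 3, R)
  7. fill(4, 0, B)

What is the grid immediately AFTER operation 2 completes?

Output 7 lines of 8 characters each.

Answer: GGGGGGGR
GGGYYYYR
WWWWYYYR
WWWWYYYR
GGGGGGGG
GGGGGGGW
GGGKGGGG

Derivation:
After op 1 paint(5,7,W):
GGGGGGGR
GGGYYYYR
WWWWYYYR
WWWWYYYR
GGGGGGGG
GGGGGGGW
GGGGGGGG
After op 2 paint(6,3,K):
GGGGGGGR
GGGYYYYR
WWWWYYYR
WWWWYYYR
GGGGGGGG
GGGGGGGW
GGGKGGGG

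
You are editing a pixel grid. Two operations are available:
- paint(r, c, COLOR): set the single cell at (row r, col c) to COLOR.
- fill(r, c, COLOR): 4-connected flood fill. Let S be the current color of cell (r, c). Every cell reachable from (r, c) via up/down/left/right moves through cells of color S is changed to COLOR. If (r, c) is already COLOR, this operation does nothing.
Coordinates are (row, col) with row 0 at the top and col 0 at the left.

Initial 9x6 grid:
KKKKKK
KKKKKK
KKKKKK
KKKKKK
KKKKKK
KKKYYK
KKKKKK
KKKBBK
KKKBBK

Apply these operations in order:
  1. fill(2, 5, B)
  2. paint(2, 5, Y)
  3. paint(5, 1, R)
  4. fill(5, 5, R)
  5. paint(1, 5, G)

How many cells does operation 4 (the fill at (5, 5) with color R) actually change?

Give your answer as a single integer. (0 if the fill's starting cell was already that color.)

Answer: 50

Derivation:
After op 1 fill(2,5,B) [48 cells changed]:
BBBBBB
BBBBBB
BBBBBB
BBBBBB
BBBBBB
BBBYYB
BBBBBB
BBBBBB
BBBBBB
After op 2 paint(2,5,Y):
BBBBBB
BBBBBB
BBBBBY
BBBBBB
BBBBBB
BBBYYB
BBBBBB
BBBBBB
BBBBBB
After op 3 paint(5,1,R):
BBBBBB
BBBBBB
BBBBBY
BBBBBB
BBBBBB
BRBYYB
BBBBBB
BBBBBB
BBBBBB
After op 4 fill(5,5,R) [50 cells changed]:
RRRRRR
RRRRRR
RRRRRY
RRRRRR
RRRRRR
RRRYYR
RRRRRR
RRRRRR
RRRRRR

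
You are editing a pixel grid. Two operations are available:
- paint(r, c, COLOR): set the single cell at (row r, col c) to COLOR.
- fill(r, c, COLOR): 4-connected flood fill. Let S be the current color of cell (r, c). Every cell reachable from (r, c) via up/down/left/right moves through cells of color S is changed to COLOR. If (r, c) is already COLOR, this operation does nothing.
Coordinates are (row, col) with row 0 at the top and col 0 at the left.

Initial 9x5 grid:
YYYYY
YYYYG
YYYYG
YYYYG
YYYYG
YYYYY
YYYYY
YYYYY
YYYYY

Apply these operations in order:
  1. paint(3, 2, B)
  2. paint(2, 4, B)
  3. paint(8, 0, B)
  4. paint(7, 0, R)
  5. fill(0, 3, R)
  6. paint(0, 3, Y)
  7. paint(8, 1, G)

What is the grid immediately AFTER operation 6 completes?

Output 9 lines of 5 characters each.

Answer: RRRYR
RRRRG
RRRRB
RRBRG
RRRRG
RRRRR
RRRRR
RRRRR
BRRRR

Derivation:
After op 1 paint(3,2,B):
YYYYY
YYYYG
YYYYG
YYBYG
YYYYG
YYYYY
YYYYY
YYYYY
YYYYY
After op 2 paint(2,4,B):
YYYYY
YYYYG
YYYYB
YYBYG
YYYYG
YYYYY
YYYYY
YYYYY
YYYYY
After op 3 paint(8,0,B):
YYYYY
YYYYG
YYYYB
YYBYG
YYYYG
YYYYY
YYYYY
YYYYY
BYYYY
After op 4 paint(7,0,R):
YYYYY
YYYYG
YYYYB
YYBYG
YYYYG
YYYYY
YYYYY
RYYYY
BYYYY
After op 5 fill(0,3,R) [38 cells changed]:
RRRRR
RRRRG
RRRRB
RRBRG
RRRRG
RRRRR
RRRRR
RRRRR
BRRRR
After op 6 paint(0,3,Y):
RRRYR
RRRRG
RRRRB
RRBRG
RRRRG
RRRRR
RRRRR
RRRRR
BRRRR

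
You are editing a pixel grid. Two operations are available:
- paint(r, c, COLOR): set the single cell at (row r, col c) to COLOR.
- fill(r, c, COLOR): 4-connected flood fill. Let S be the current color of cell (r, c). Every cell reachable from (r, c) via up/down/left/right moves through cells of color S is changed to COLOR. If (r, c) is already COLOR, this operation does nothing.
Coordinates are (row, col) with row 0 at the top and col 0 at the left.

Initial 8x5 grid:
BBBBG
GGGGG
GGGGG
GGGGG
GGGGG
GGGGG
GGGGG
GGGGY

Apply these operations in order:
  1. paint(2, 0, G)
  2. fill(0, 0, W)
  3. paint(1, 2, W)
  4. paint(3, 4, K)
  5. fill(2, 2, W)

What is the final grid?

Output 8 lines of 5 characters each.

Answer: WWWWW
WWWWW
WWWWW
WWWWK
WWWWW
WWWWW
WWWWW
WWWWY

Derivation:
After op 1 paint(2,0,G):
BBBBG
GGGGG
GGGGG
GGGGG
GGGGG
GGGGG
GGGGG
GGGGY
After op 2 fill(0,0,W) [4 cells changed]:
WWWWG
GGGGG
GGGGG
GGGGG
GGGGG
GGGGG
GGGGG
GGGGY
After op 3 paint(1,2,W):
WWWWG
GGWGG
GGGGG
GGGGG
GGGGG
GGGGG
GGGGG
GGGGY
After op 4 paint(3,4,K):
WWWWG
GGWGG
GGGGG
GGGGK
GGGGG
GGGGG
GGGGG
GGGGY
After op 5 fill(2,2,W) [33 cells changed]:
WWWWW
WWWWW
WWWWW
WWWWK
WWWWW
WWWWW
WWWWW
WWWWY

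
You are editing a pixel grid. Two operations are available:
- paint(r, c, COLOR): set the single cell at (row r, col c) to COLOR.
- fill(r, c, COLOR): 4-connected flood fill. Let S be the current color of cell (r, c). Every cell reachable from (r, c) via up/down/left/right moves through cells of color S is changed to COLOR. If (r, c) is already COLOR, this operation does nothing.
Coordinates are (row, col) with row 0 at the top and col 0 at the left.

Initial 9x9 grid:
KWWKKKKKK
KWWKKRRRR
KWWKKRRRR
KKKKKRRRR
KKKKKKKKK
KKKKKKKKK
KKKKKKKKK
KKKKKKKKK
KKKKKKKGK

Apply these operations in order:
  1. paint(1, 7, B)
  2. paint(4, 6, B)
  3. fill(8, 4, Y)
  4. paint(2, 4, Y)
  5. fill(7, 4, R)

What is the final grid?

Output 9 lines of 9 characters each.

After op 1 paint(1,7,B):
KWWKKKKKK
KWWKKRRBR
KWWKKRRRR
KKKKKRRRR
KKKKKKKKK
KKKKKKKKK
KKKKKKKKK
KKKKKKKKK
KKKKKKKGK
After op 2 paint(4,6,B):
KWWKKKKKK
KWWKKRRBR
KWWKKRRRR
KKKKKRRRR
KKKKKKBKK
KKKKKKKKK
KKKKKKKKK
KKKKKKKKK
KKKKKKKGK
After op 3 fill(8,4,Y) [61 cells changed]:
YWWYYYYYY
YWWYYRRBR
YWWYYRRRR
YYYYYRRRR
YYYYYYBYY
YYYYYYYYY
YYYYYYYYY
YYYYYYYYY
YYYYYYYGY
After op 4 paint(2,4,Y):
YWWYYYYYY
YWWYYRRBR
YWWYYRRRR
YYYYYRRRR
YYYYYYBYY
YYYYYYYYY
YYYYYYYYY
YYYYYYYYY
YYYYYYYGY
After op 5 fill(7,4,R) [61 cells changed]:
RWWRRRRRR
RWWRRRRBR
RWWRRRRRR
RRRRRRRRR
RRRRRRBRR
RRRRRRRRR
RRRRRRRRR
RRRRRRRRR
RRRRRRRGR

Answer: RWWRRRRRR
RWWRRRRBR
RWWRRRRRR
RRRRRRRRR
RRRRRRBRR
RRRRRRRRR
RRRRRRRRR
RRRRRRRRR
RRRRRRRGR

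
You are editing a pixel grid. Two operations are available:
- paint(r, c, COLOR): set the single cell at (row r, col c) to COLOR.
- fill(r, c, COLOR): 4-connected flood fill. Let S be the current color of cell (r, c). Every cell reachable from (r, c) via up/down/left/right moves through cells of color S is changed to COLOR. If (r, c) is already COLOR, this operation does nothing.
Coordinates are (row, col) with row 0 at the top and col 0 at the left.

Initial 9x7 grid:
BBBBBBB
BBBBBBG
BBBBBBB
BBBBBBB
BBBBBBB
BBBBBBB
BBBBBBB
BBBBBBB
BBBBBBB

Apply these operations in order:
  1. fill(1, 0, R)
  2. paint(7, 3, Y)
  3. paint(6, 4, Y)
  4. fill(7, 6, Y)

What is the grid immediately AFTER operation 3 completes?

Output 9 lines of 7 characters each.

After op 1 fill(1,0,R) [62 cells changed]:
RRRRRRR
RRRRRRG
RRRRRRR
RRRRRRR
RRRRRRR
RRRRRRR
RRRRRRR
RRRRRRR
RRRRRRR
After op 2 paint(7,3,Y):
RRRRRRR
RRRRRRG
RRRRRRR
RRRRRRR
RRRRRRR
RRRRRRR
RRRRRRR
RRRYRRR
RRRRRRR
After op 3 paint(6,4,Y):
RRRRRRR
RRRRRRG
RRRRRRR
RRRRRRR
RRRRRRR
RRRRRRR
RRRRYRR
RRRYRRR
RRRRRRR

Answer: RRRRRRR
RRRRRRG
RRRRRRR
RRRRRRR
RRRRRRR
RRRRRRR
RRRRYRR
RRRYRRR
RRRRRRR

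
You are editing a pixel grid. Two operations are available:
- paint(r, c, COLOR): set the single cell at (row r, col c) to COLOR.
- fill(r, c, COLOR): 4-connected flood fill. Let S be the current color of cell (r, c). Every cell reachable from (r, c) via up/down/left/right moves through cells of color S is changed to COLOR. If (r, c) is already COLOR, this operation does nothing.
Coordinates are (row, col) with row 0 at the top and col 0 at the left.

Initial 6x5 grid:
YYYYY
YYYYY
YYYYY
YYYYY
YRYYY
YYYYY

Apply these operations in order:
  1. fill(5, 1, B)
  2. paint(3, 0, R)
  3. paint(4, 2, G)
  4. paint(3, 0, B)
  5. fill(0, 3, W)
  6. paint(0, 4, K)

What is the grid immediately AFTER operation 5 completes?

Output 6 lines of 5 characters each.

Answer: WWWWW
WWWWW
WWWWW
WWWWW
WRGWW
WWWWW

Derivation:
After op 1 fill(5,1,B) [29 cells changed]:
BBBBB
BBBBB
BBBBB
BBBBB
BRBBB
BBBBB
After op 2 paint(3,0,R):
BBBBB
BBBBB
BBBBB
RBBBB
BRBBB
BBBBB
After op 3 paint(4,2,G):
BBBBB
BBBBB
BBBBB
RBBBB
BRGBB
BBBBB
After op 4 paint(3,0,B):
BBBBB
BBBBB
BBBBB
BBBBB
BRGBB
BBBBB
After op 5 fill(0,3,W) [28 cells changed]:
WWWWW
WWWWW
WWWWW
WWWWW
WRGWW
WWWWW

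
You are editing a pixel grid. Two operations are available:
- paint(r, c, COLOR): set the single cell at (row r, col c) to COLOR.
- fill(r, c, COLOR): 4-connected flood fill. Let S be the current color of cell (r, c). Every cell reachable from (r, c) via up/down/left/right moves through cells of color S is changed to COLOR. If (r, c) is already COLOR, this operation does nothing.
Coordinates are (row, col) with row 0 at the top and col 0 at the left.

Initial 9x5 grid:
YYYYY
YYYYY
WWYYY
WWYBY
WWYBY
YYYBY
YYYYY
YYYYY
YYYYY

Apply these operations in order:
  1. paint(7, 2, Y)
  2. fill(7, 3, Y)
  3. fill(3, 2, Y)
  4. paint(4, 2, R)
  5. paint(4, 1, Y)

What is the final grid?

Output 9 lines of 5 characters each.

After op 1 paint(7,2,Y):
YYYYY
YYYYY
WWYYY
WWYBY
WWYBY
YYYBY
YYYYY
YYYYY
YYYYY
After op 2 fill(7,3,Y) [0 cells changed]:
YYYYY
YYYYY
WWYYY
WWYBY
WWYBY
YYYBY
YYYYY
YYYYY
YYYYY
After op 3 fill(3,2,Y) [0 cells changed]:
YYYYY
YYYYY
WWYYY
WWYBY
WWYBY
YYYBY
YYYYY
YYYYY
YYYYY
After op 4 paint(4,2,R):
YYYYY
YYYYY
WWYYY
WWYBY
WWRBY
YYYBY
YYYYY
YYYYY
YYYYY
After op 5 paint(4,1,Y):
YYYYY
YYYYY
WWYYY
WWYBY
WYRBY
YYYBY
YYYYY
YYYYY
YYYYY

Answer: YYYYY
YYYYY
WWYYY
WWYBY
WYRBY
YYYBY
YYYYY
YYYYY
YYYYY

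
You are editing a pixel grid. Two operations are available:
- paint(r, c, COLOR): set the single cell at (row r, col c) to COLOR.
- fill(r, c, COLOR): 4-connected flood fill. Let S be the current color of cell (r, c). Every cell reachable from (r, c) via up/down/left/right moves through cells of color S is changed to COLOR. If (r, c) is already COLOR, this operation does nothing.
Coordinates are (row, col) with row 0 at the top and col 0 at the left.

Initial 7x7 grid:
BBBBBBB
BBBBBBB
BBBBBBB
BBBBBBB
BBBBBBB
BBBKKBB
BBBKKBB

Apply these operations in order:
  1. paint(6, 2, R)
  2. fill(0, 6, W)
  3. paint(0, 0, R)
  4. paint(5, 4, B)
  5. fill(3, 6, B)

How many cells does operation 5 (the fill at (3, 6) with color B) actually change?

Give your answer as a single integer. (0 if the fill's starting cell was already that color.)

After op 1 paint(6,2,R):
BBBBBBB
BBBBBBB
BBBBBBB
BBBBBBB
BBBBBBB
BBBKKBB
BBRKKBB
After op 2 fill(0,6,W) [44 cells changed]:
WWWWWWW
WWWWWWW
WWWWWWW
WWWWWWW
WWWWWWW
WWWKKWW
WWRKKWW
After op 3 paint(0,0,R):
RWWWWWW
WWWWWWW
WWWWWWW
WWWWWWW
WWWWWWW
WWWKKWW
WWRKKWW
After op 4 paint(5,4,B):
RWWWWWW
WWWWWWW
WWWWWWW
WWWWWWW
WWWWWWW
WWWKBWW
WWRKKWW
After op 5 fill(3,6,B) [43 cells changed]:
RBBBBBB
BBBBBBB
BBBBBBB
BBBBBBB
BBBBBBB
BBBKBBB
BBRKKBB

Answer: 43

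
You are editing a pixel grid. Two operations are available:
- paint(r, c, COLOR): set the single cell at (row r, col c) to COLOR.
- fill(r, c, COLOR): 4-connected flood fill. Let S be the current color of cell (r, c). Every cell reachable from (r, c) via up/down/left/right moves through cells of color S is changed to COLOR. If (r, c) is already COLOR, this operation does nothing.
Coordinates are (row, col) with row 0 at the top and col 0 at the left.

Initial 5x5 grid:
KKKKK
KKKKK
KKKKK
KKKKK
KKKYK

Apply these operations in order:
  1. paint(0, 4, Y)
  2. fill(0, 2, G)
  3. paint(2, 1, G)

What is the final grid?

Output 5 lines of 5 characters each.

Answer: GGGGY
GGGGG
GGGGG
GGGGG
GGGYG

Derivation:
After op 1 paint(0,4,Y):
KKKKY
KKKKK
KKKKK
KKKKK
KKKYK
After op 2 fill(0,2,G) [23 cells changed]:
GGGGY
GGGGG
GGGGG
GGGGG
GGGYG
After op 3 paint(2,1,G):
GGGGY
GGGGG
GGGGG
GGGGG
GGGYG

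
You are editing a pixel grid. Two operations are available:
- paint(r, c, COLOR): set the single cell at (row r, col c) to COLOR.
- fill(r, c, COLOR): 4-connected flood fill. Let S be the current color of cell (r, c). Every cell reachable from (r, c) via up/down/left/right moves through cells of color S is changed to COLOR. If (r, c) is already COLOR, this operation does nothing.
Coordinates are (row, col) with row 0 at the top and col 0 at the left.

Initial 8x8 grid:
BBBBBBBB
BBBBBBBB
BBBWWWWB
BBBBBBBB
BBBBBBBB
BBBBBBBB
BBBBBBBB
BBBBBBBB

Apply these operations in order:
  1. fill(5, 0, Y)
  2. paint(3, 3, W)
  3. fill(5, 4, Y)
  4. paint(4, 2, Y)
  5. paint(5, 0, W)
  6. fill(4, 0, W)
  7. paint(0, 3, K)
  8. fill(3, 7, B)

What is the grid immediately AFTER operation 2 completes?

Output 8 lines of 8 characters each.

After op 1 fill(5,0,Y) [60 cells changed]:
YYYYYYYY
YYYYYYYY
YYYWWWWY
YYYYYYYY
YYYYYYYY
YYYYYYYY
YYYYYYYY
YYYYYYYY
After op 2 paint(3,3,W):
YYYYYYYY
YYYYYYYY
YYYWWWWY
YYYWYYYY
YYYYYYYY
YYYYYYYY
YYYYYYYY
YYYYYYYY

Answer: YYYYYYYY
YYYYYYYY
YYYWWWWY
YYYWYYYY
YYYYYYYY
YYYYYYYY
YYYYYYYY
YYYYYYYY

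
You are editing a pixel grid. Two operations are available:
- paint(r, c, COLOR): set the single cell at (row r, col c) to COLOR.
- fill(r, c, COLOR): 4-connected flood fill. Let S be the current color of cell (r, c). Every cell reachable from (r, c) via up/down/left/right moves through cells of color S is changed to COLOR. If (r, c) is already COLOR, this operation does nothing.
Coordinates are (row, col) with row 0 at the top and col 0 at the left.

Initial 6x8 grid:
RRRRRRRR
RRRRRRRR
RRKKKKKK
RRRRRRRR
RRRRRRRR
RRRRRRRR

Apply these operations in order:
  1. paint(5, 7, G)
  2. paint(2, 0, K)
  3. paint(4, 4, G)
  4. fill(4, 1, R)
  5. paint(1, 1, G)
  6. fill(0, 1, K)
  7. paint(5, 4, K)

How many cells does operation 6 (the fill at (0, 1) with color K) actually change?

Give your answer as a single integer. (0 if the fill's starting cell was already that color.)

Answer: 15

Derivation:
After op 1 paint(5,7,G):
RRRRRRRR
RRRRRRRR
RRKKKKKK
RRRRRRRR
RRRRRRRR
RRRRRRRG
After op 2 paint(2,0,K):
RRRRRRRR
RRRRRRRR
KRKKKKKK
RRRRRRRR
RRRRRRRR
RRRRRRRG
After op 3 paint(4,4,G):
RRRRRRRR
RRRRRRRR
KRKKKKKK
RRRRRRRR
RRRRGRRR
RRRRRRRG
After op 4 fill(4,1,R) [0 cells changed]:
RRRRRRRR
RRRRRRRR
KRKKKKKK
RRRRRRRR
RRRRGRRR
RRRRRRRG
After op 5 paint(1,1,G):
RRRRRRRR
RGRRRRRR
KRKKKKKK
RRRRRRRR
RRRRGRRR
RRRRRRRG
After op 6 fill(0,1,K) [15 cells changed]:
KKKKKKKK
KGKKKKKK
KRKKKKKK
RRRRRRRR
RRRRGRRR
RRRRRRRG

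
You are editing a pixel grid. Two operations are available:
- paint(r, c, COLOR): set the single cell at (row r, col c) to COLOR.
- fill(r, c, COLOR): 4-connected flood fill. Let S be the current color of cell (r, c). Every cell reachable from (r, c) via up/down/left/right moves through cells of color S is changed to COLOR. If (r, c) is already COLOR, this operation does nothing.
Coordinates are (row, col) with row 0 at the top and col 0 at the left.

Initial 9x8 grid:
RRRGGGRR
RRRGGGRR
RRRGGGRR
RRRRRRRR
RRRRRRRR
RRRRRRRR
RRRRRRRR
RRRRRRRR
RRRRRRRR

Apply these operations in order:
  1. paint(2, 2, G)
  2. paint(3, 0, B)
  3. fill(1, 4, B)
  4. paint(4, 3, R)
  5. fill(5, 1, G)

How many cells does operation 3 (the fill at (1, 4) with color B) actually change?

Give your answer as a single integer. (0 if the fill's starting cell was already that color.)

After op 1 paint(2,2,G):
RRRGGGRR
RRRGGGRR
RRGGGGRR
RRRRRRRR
RRRRRRRR
RRRRRRRR
RRRRRRRR
RRRRRRRR
RRRRRRRR
After op 2 paint(3,0,B):
RRRGGGRR
RRRGGGRR
RRGGGGRR
BRRRRRRR
RRRRRRRR
RRRRRRRR
RRRRRRRR
RRRRRRRR
RRRRRRRR
After op 3 fill(1,4,B) [10 cells changed]:
RRRBBBRR
RRRBBBRR
RRBBBBRR
BRRRRRRR
RRRRRRRR
RRRRRRRR
RRRRRRRR
RRRRRRRR
RRRRRRRR

Answer: 10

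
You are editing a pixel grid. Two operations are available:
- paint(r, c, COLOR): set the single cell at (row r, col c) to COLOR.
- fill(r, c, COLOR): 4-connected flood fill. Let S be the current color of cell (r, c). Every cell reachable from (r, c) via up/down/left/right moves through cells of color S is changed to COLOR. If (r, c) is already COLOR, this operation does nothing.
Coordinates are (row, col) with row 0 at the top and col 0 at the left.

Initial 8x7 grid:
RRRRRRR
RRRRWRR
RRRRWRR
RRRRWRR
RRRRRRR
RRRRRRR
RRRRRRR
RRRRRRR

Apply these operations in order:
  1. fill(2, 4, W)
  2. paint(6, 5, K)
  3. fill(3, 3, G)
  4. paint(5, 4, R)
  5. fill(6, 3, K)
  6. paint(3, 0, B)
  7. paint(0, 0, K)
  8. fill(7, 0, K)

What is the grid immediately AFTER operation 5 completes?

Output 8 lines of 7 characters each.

After op 1 fill(2,4,W) [0 cells changed]:
RRRRRRR
RRRRWRR
RRRRWRR
RRRRWRR
RRRRRRR
RRRRRRR
RRRRRRR
RRRRRRR
After op 2 paint(6,5,K):
RRRRRRR
RRRRWRR
RRRRWRR
RRRRWRR
RRRRRRR
RRRRRRR
RRRRRKR
RRRRRRR
After op 3 fill(3,3,G) [52 cells changed]:
GGGGGGG
GGGGWGG
GGGGWGG
GGGGWGG
GGGGGGG
GGGGGGG
GGGGGKG
GGGGGGG
After op 4 paint(5,4,R):
GGGGGGG
GGGGWGG
GGGGWGG
GGGGWGG
GGGGGGG
GGGGRGG
GGGGGKG
GGGGGGG
After op 5 fill(6,3,K) [51 cells changed]:
KKKKKKK
KKKKWKK
KKKKWKK
KKKKWKK
KKKKKKK
KKKKRKK
KKKKKKK
KKKKKKK

Answer: KKKKKKK
KKKKWKK
KKKKWKK
KKKKWKK
KKKKKKK
KKKKRKK
KKKKKKK
KKKKKKK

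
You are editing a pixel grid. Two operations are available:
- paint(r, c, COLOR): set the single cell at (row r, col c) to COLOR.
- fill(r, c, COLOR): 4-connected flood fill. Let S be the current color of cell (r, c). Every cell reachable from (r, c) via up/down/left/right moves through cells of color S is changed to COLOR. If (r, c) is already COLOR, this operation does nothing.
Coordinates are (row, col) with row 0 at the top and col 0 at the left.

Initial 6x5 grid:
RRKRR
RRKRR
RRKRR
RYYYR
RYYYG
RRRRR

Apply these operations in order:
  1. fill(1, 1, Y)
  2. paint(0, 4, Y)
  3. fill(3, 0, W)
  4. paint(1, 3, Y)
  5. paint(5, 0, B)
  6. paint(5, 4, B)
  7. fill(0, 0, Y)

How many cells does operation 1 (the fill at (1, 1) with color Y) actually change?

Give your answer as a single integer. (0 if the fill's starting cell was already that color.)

Answer: 13

Derivation:
After op 1 fill(1,1,Y) [13 cells changed]:
YYKRR
YYKRR
YYKRR
YYYYR
YYYYG
YYYYY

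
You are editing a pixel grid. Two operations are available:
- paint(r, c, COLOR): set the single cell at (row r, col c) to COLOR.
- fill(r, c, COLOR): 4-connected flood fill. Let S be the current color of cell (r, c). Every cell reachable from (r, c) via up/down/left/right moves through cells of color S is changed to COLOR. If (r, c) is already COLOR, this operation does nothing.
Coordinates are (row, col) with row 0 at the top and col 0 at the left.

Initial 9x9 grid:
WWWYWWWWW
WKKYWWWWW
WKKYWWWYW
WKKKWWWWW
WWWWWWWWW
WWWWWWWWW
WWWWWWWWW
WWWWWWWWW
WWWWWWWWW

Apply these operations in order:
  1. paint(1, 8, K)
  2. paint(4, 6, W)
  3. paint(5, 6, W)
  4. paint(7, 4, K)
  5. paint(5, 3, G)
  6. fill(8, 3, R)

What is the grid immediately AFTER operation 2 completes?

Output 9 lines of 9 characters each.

Answer: WWWYWWWWW
WKKYWWWWK
WKKYWWWYW
WKKKWWWWW
WWWWWWWWW
WWWWWWWWW
WWWWWWWWW
WWWWWWWWW
WWWWWWWWW

Derivation:
After op 1 paint(1,8,K):
WWWYWWWWW
WKKYWWWWK
WKKYWWWYW
WKKKWWWWW
WWWWWWWWW
WWWWWWWWW
WWWWWWWWW
WWWWWWWWW
WWWWWWWWW
After op 2 paint(4,6,W):
WWWYWWWWW
WKKYWWWWK
WKKYWWWYW
WKKKWWWWW
WWWWWWWWW
WWWWWWWWW
WWWWWWWWW
WWWWWWWWW
WWWWWWWWW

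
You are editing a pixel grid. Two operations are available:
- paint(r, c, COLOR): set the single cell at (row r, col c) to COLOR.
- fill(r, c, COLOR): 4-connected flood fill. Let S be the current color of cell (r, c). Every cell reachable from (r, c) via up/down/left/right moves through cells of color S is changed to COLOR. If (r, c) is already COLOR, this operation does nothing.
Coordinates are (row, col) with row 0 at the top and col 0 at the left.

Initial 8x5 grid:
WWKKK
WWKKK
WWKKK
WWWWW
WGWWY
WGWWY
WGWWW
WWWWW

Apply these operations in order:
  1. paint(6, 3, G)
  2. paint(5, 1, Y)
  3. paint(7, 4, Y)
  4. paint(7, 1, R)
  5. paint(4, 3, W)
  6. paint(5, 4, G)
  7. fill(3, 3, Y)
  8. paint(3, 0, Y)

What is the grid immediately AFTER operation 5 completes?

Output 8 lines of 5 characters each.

Answer: WWKKK
WWKKK
WWKKK
WWWWW
WGWWY
WYWWY
WGWGW
WRWWY

Derivation:
After op 1 paint(6,3,G):
WWKKK
WWKKK
WWKKK
WWWWW
WGWWY
WGWWY
WGWGW
WWWWW
After op 2 paint(5,1,Y):
WWKKK
WWKKK
WWKKK
WWWWW
WGWWY
WYWWY
WGWGW
WWWWW
After op 3 paint(7,4,Y):
WWKKK
WWKKK
WWKKK
WWWWW
WGWWY
WYWWY
WGWGW
WWWWY
After op 4 paint(7,1,R):
WWKKK
WWKKK
WWKKK
WWWWW
WGWWY
WYWWY
WGWGW
WRWWY
After op 5 paint(4,3,W):
WWKKK
WWKKK
WWKKK
WWWWW
WGWWY
WYWWY
WGWGW
WRWWY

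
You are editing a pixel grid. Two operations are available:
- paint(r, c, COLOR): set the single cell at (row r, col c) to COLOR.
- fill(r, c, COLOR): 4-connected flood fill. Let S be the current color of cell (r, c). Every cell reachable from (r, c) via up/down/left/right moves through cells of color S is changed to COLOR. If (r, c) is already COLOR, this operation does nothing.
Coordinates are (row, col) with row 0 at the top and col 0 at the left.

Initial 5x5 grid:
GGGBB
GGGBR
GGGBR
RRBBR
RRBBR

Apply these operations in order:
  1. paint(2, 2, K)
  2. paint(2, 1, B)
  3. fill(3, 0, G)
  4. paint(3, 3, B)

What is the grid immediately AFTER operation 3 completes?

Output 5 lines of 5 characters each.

After op 1 paint(2,2,K):
GGGBB
GGGBR
GGKBR
RRBBR
RRBBR
After op 2 paint(2,1,B):
GGGBB
GGGBR
GBKBR
RRBBR
RRBBR
After op 3 fill(3,0,G) [4 cells changed]:
GGGBB
GGGBR
GBKBR
GGBBR
GGBBR

Answer: GGGBB
GGGBR
GBKBR
GGBBR
GGBBR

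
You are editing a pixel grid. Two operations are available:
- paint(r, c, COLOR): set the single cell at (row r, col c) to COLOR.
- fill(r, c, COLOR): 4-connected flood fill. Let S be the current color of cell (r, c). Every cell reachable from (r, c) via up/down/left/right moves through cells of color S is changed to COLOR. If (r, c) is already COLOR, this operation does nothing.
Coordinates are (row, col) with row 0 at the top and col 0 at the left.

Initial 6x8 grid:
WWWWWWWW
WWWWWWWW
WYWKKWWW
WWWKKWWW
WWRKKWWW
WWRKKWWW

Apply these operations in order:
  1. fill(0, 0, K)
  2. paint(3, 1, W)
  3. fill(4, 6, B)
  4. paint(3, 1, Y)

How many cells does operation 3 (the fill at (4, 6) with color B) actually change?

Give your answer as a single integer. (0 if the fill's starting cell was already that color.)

Answer: 44

Derivation:
After op 1 fill(0,0,K) [37 cells changed]:
KKKKKKKK
KKKKKKKK
KYKKKKKK
KKKKKKKK
KKRKKKKK
KKRKKKKK
After op 2 paint(3,1,W):
KKKKKKKK
KKKKKKKK
KYKKKKKK
KWKKKKKK
KKRKKKKK
KKRKKKKK
After op 3 fill(4,6,B) [44 cells changed]:
BBBBBBBB
BBBBBBBB
BYBBBBBB
BWBBBBBB
BBRBBBBB
BBRBBBBB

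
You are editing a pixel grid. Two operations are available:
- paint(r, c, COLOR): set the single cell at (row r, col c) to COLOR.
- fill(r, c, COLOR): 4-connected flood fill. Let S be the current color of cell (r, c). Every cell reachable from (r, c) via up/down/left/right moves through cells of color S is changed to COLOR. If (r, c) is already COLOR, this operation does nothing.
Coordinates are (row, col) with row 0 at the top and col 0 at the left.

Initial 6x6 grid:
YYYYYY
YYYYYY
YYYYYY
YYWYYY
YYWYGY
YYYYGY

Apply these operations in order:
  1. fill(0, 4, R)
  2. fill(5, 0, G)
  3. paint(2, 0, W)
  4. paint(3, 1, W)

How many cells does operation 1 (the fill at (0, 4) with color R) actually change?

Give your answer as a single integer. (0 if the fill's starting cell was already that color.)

After op 1 fill(0,4,R) [32 cells changed]:
RRRRRR
RRRRRR
RRRRRR
RRWRRR
RRWRGR
RRRRGR

Answer: 32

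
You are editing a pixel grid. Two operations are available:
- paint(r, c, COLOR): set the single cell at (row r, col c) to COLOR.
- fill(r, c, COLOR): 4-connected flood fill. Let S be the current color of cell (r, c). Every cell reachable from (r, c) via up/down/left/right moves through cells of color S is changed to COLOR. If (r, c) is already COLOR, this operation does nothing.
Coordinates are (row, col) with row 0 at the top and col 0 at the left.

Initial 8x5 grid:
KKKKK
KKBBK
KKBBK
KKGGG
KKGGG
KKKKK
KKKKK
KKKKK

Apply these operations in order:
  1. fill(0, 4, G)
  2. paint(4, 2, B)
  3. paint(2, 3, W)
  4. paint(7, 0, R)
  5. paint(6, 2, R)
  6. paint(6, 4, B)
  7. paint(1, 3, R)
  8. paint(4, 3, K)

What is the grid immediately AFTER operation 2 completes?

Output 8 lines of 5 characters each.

After op 1 fill(0,4,G) [30 cells changed]:
GGGGG
GGBBG
GGBBG
GGGGG
GGGGG
GGGGG
GGGGG
GGGGG
After op 2 paint(4,2,B):
GGGGG
GGBBG
GGBBG
GGGGG
GGBGG
GGGGG
GGGGG
GGGGG

Answer: GGGGG
GGBBG
GGBBG
GGGGG
GGBGG
GGGGG
GGGGG
GGGGG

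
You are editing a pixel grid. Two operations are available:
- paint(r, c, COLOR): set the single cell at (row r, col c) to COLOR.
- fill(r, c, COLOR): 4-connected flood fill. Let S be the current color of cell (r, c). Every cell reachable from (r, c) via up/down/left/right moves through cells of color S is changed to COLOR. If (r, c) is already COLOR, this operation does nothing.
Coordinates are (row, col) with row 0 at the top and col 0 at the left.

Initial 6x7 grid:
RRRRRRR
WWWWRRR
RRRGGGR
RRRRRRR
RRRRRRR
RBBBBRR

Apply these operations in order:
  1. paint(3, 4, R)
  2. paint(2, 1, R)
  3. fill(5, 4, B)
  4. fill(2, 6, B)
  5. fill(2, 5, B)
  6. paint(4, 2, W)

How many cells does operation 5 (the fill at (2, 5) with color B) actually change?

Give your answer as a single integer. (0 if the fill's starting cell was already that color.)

After op 1 paint(3,4,R):
RRRRRRR
WWWWRRR
RRRGGGR
RRRRRRR
RRRRRRR
RBBBBRR
After op 2 paint(2,1,R):
RRRRRRR
WWWWRRR
RRRGGGR
RRRRRRR
RRRRRRR
RBBBBRR
After op 3 fill(5,4,B) [0 cells changed]:
RRRRRRR
WWWWRRR
RRRGGGR
RRRRRRR
RRRRRRR
RBBBBRR
After op 4 fill(2,6,B) [31 cells changed]:
BBBBBBB
WWWWBBB
BBBGGGB
BBBBBBB
BBBBBBB
BBBBBBB
After op 5 fill(2,5,B) [3 cells changed]:
BBBBBBB
WWWWBBB
BBBBBBB
BBBBBBB
BBBBBBB
BBBBBBB

Answer: 3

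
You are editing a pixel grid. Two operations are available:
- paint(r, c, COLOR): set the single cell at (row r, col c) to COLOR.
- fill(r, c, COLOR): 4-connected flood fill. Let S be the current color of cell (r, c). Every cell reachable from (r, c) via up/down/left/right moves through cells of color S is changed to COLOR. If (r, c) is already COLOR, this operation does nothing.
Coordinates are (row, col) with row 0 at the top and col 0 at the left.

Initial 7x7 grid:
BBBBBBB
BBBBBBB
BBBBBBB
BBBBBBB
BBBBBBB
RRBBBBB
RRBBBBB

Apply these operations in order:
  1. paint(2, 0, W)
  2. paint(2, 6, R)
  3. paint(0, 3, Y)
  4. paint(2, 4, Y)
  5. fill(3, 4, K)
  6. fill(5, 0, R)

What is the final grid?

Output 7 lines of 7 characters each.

Answer: KKKYKKK
KKKKKKK
WKKKYKR
KKKKKKK
KKKKKKK
RRKKKKK
RRKKKKK

Derivation:
After op 1 paint(2,0,W):
BBBBBBB
BBBBBBB
WBBBBBB
BBBBBBB
BBBBBBB
RRBBBBB
RRBBBBB
After op 2 paint(2,6,R):
BBBBBBB
BBBBBBB
WBBBBBR
BBBBBBB
BBBBBBB
RRBBBBB
RRBBBBB
After op 3 paint(0,3,Y):
BBBYBBB
BBBBBBB
WBBBBBR
BBBBBBB
BBBBBBB
RRBBBBB
RRBBBBB
After op 4 paint(2,4,Y):
BBBYBBB
BBBBBBB
WBBBYBR
BBBBBBB
BBBBBBB
RRBBBBB
RRBBBBB
After op 5 fill(3,4,K) [41 cells changed]:
KKKYKKK
KKKKKKK
WKKKYKR
KKKKKKK
KKKKKKK
RRKKKKK
RRKKKKK
After op 6 fill(5,0,R) [0 cells changed]:
KKKYKKK
KKKKKKK
WKKKYKR
KKKKKKK
KKKKKKK
RRKKKKK
RRKKKKK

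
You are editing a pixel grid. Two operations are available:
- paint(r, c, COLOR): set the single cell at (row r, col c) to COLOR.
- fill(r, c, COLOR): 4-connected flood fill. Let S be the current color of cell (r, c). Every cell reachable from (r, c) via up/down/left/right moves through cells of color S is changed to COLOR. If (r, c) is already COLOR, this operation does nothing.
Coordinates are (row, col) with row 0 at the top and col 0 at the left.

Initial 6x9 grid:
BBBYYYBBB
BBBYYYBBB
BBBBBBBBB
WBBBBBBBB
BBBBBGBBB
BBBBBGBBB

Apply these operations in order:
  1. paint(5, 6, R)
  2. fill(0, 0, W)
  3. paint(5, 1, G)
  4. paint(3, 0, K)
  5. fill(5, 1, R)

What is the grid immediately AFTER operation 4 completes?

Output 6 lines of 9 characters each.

After op 1 paint(5,6,R):
BBBYYYBBB
BBBYYYBBB
BBBBBBBBB
WBBBBBBBB
BBBBBGBBB
BBBBBGRBB
After op 2 fill(0,0,W) [44 cells changed]:
WWWYYYWWW
WWWYYYWWW
WWWWWWWWW
WWWWWWWWW
WWWWWGWWW
WWWWWGRWW
After op 3 paint(5,1,G):
WWWYYYWWW
WWWYYYWWW
WWWWWWWWW
WWWWWWWWW
WWWWWGWWW
WGWWWGRWW
After op 4 paint(3,0,K):
WWWYYYWWW
WWWYYYWWW
WWWWWWWWW
KWWWWWWWW
WWWWWGWWW
WGWWWGRWW

Answer: WWWYYYWWW
WWWYYYWWW
WWWWWWWWW
KWWWWWWWW
WWWWWGWWW
WGWWWGRWW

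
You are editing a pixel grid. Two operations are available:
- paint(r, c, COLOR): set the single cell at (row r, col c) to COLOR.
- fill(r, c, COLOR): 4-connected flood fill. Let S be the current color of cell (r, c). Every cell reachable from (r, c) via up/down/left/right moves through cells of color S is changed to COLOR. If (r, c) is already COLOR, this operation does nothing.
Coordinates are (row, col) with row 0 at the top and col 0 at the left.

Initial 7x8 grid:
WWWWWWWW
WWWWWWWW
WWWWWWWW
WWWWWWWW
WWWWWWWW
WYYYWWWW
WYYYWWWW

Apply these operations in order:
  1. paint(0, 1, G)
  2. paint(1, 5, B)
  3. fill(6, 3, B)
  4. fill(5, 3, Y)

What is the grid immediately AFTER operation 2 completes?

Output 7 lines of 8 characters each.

After op 1 paint(0,1,G):
WGWWWWWW
WWWWWWWW
WWWWWWWW
WWWWWWWW
WWWWWWWW
WYYYWWWW
WYYYWWWW
After op 2 paint(1,5,B):
WGWWWWWW
WWWWWBWW
WWWWWWWW
WWWWWWWW
WWWWWWWW
WYYYWWWW
WYYYWWWW

Answer: WGWWWWWW
WWWWWBWW
WWWWWWWW
WWWWWWWW
WWWWWWWW
WYYYWWWW
WYYYWWWW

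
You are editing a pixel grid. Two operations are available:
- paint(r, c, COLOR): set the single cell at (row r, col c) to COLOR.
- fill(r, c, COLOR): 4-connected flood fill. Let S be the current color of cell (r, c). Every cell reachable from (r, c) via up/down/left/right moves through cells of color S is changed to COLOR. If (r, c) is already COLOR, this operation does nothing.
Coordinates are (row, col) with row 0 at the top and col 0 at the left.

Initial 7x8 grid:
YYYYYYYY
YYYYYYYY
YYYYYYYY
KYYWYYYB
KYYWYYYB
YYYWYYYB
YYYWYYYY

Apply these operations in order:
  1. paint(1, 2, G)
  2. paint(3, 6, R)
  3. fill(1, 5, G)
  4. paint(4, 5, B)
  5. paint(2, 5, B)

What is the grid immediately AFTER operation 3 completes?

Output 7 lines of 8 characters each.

Answer: GGGGGGGG
GGGGGGGG
GGGGGGGG
KGGWGGRB
KGGWGGGB
GGGWGGGB
GGGWGGGG

Derivation:
After op 1 paint(1,2,G):
YYYYYYYY
YYGYYYYY
YYYYYYYY
KYYWYYYB
KYYWYYYB
YYYWYYYB
YYYWYYYY
After op 2 paint(3,6,R):
YYYYYYYY
YYGYYYYY
YYYYYYYY
KYYWYYRB
KYYWYYYB
YYYWYYYB
YYYWYYYY
After op 3 fill(1,5,G) [45 cells changed]:
GGGGGGGG
GGGGGGGG
GGGGGGGG
KGGWGGRB
KGGWGGGB
GGGWGGGB
GGGWGGGG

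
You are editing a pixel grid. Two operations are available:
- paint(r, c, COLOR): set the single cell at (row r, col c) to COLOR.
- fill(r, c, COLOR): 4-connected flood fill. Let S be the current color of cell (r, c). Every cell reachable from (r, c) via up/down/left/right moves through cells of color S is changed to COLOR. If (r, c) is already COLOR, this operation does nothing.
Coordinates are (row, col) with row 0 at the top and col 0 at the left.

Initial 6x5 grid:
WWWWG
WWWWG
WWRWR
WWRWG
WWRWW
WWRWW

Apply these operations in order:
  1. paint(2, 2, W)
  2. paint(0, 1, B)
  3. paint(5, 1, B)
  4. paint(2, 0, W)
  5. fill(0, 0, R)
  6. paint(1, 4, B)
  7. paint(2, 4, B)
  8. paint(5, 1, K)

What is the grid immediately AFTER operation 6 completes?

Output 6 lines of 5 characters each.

After op 1 paint(2,2,W):
WWWWG
WWWWG
WWWWR
WWRWG
WWRWW
WWRWW
After op 2 paint(0,1,B):
WBWWG
WWWWG
WWWWR
WWRWG
WWRWW
WWRWW
After op 3 paint(5,1,B):
WBWWG
WWWWG
WWWWR
WWRWG
WWRWW
WBRWW
After op 4 paint(2,0,W):
WBWWG
WWWWG
WWWWR
WWRWG
WWRWW
WBRWW
After op 5 fill(0,0,R) [21 cells changed]:
RBRRG
RRRRG
RRRRR
RRRRG
RRRRR
RBRRR
After op 6 paint(1,4,B):
RBRRG
RRRRB
RRRRR
RRRRG
RRRRR
RBRRR

Answer: RBRRG
RRRRB
RRRRR
RRRRG
RRRRR
RBRRR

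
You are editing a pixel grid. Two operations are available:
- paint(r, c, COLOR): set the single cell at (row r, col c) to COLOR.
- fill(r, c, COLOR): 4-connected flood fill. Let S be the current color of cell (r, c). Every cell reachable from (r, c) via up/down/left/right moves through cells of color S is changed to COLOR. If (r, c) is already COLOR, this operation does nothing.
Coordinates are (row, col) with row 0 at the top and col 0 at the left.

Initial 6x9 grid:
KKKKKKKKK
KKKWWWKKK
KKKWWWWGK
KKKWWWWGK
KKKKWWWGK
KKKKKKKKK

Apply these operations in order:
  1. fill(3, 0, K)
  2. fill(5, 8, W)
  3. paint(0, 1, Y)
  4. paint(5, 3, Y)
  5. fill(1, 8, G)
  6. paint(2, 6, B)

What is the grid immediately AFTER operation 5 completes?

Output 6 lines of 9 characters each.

Answer: GYGGGGGGG
GGGGGGGGG
GGGGGGGGG
GGGGGGGGG
GGGGGGGGG
GGGYGGGGG

Derivation:
After op 1 fill(3,0,K) [0 cells changed]:
KKKKKKKKK
KKKWWWKKK
KKKWWWWGK
KKKWWWWGK
KKKKWWWGK
KKKKKKKKK
After op 2 fill(5,8,W) [37 cells changed]:
WWWWWWWWW
WWWWWWWWW
WWWWWWWGW
WWWWWWWGW
WWWWWWWGW
WWWWWWWWW
After op 3 paint(0,1,Y):
WYWWWWWWW
WWWWWWWWW
WWWWWWWGW
WWWWWWWGW
WWWWWWWGW
WWWWWWWWW
After op 4 paint(5,3,Y):
WYWWWWWWW
WWWWWWWWW
WWWWWWWGW
WWWWWWWGW
WWWWWWWGW
WWWYWWWWW
After op 5 fill(1,8,G) [49 cells changed]:
GYGGGGGGG
GGGGGGGGG
GGGGGGGGG
GGGGGGGGG
GGGGGGGGG
GGGYGGGGG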